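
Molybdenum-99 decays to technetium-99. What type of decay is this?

beta-minus decay

ΔA = 99 − 99 = 0; ΔZ = 43 − 42 = +1.
A is unchanged and Z rises by 1 — a neutron has become a proton (β⁻ decay).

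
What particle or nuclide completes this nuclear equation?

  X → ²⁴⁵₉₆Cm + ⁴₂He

Conserve mass number: A = 245 + 4, so A = 249.
Conserve atomic number: Z = 96 + 2, so Z = 98.
Z = 98 is californium, so the species is ²⁴⁹₉₈Cf.

Cf-249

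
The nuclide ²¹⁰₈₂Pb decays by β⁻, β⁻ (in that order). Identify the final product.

Po-210

Start: (A, Z) = (210, 82).
After β⁻: (210, 83).
After β⁻: (210, 84).
Z = 84 is polonium.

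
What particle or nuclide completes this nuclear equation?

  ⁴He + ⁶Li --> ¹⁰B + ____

Conserve mass number: 4 + 6 = 10 + A, so A = 0.
Conserve atomic number: 2 + 3 = 5 + Z, so Z = 0.
A = 0 and Z = 0 is γ — a gamma ray.

gamma ray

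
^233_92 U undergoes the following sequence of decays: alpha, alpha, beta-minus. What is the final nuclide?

Start: (A, Z) = (233, 92).
After α: (229, 90).
After α: (225, 88).
After β⁻: (225, 89).
Z = 89 is actinium.

Ac-225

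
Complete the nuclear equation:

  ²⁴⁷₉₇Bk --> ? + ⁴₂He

Am-243

Conserve mass number: 247 = A + 4, so A = 243.
Conserve atomic number: 97 = Z + 2, so Z = 95.
Z = 95 is americium, so the species is ²⁴³₉₅Am.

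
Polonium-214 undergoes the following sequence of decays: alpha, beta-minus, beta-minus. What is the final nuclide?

Po-210

Start: (A, Z) = (214, 84).
After α: (210, 82).
After β⁻: (210, 83).
After β⁻: (210, 84).
Z = 84 is polonium.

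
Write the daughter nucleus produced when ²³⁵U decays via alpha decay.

Th-231

Alpha decay: mass number changes by -4, atomic number by -2.
A: 235 − 4 = 231; Z: 92 − 2 = 90.
Z = 90 is thorium, so the daughter is ²³¹Th.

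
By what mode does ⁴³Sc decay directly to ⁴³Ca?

ΔA = 43 − 43 = 0; ΔZ = 20 − 21 = -1.
A is unchanged and Z drops by 1 — a proton has become a neutron (β⁺ emission or electron capture).

beta-plus decay or electron capture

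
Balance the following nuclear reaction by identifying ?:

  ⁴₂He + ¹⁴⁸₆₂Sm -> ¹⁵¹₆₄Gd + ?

neutron

Conserve mass number: 4 + 148 = 151 + A, so A = 1.
Conserve atomic number: 2 + 62 = 64 + Z, so Z = 0.
A = 1 and Z = 0 is ¹₀n — a neutron.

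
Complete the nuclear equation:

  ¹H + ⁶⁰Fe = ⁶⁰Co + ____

neutron

Conserve mass number: 1 + 60 = 60 + A, so A = 1.
Conserve atomic number: 1 + 26 = 27 + Z, so Z = 0.
A = 1 and Z = 0 is ¹n — a neutron.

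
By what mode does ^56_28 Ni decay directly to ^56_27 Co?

ΔA = 56 − 56 = 0; ΔZ = 27 − 28 = -1.
A is unchanged and Z drops by 1 — a proton has become a neutron (β⁺ emission or electron capture).

beta-plus decay or electron capture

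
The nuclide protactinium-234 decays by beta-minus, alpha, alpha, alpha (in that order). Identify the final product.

Rn-222

Start: (A, Z) = (234, 91).
After β⁻: (234, 92).
After α: (230, 90).
After α: (226, 88).
After α: (222, 86).
Z = 86 is radon.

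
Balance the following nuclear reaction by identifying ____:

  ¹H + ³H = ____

Conserve mass number: 1 + 3 = A, so A = 4.
Conserve atomic number: 1 + 1 = Z, so Z = 2.
A = 4 and Z = 2 is ⁴He — an alpha particle.

He-4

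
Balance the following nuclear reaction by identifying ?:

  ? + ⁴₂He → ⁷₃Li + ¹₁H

alpha particle

Conserve mass number: A + 4 = 7 + 1, so A = 4.
Conserve atomic number: Z + 2 = 3 + 1, so Z = 2.
A = 4 and Z = 2 is ⁴₂He — an alpha particle.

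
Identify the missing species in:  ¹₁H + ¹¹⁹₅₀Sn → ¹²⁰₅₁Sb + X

Conserve mass number: 1 + 119 = 120 + A, so A = 0.
Conserve atomic number: 1 + 50 = 51 + Z, so Z = 0.
A = 0 and Z = 0 is ⁰₀γ — a gamma ray.

gamma ray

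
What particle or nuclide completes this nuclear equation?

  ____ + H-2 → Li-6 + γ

Conserve mass number: A + 2 = 6 + 0, so A = 4.
Conserve atomic number: Z + 1 = 3 + 0, so Z = 2.
A = 4 and Z = 2 is He-4 — an alpha particle.

alpha particle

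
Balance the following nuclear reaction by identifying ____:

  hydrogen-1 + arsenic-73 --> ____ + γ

Conserve mass number: 1 + 73 = A + 0, so A = 74.
Conserve atomic number: 1 + 33 = Z + 0, so Z = 34.
Z = 34 is selenium, so the species is selenium-74.

Se-74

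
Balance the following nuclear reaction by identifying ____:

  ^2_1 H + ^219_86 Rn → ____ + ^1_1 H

Conserve mass number: 2 + 219 = A + 1, so A = 220.
Conserve atomic number: 1 + 86 = Z + 1, so Z = 86.
Z = 86 is radon, so the species is ^220_86 Rn.

Rn-220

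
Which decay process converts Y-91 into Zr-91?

ΔA = 91 − 91 = 0; ΔZ = 40 − 39 = +1.
A is unchanged and Z rises by 1 — a neutron has become a proton (β⁻ decay).

beta-minus decay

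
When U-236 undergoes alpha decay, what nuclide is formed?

Th-232

Alpha decay: mass number changes by -4, atomic number by -2.
A: 236 − 4 = 232; Z: 92 − 2 = 90.
Z = 90 is thorium, so the daughter is Th-232.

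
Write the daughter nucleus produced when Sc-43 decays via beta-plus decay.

Ca-43

Beta-plus decay: mass number changes by +0, atomic number by -1.
A: 43 = 43; Z: 21 − 1 = 20.
Z = 20 is calcium, so the daughter is Ca-43.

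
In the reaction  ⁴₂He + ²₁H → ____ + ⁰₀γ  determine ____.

Li-6

Conserve mass number: 4 + 2 = A + 0, so A = 6.
Conserve atomic number: 2 + 1 = Z + 0, so Z = 3.
Z = 3 is lithium, so the species is ⁶₃Li.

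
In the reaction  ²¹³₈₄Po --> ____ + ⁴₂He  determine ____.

Conserve mass number: 213 = A + 4, so A = 209.
Conserve atomic number: 84 = Z + 2, so Z = 82.
Z = 82 is lead, so the species is ²⁰⁹₈₂Pb.

Pb-209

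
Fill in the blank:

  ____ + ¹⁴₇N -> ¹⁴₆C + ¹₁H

neutron

Conserve mass number: A + 14 = 14 + 1, so A = 1.
Conserve atomic number: Z + 7 = 6 + 1, so Z = 0.
A = 1 and Z = 0 is ¹₀n — a neutron.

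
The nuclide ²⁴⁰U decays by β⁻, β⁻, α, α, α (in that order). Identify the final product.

Ra-228

Start: (A, Z) = (240, 92).
After β⁻: (240, 93).
After β⁻: (240, 94).
After α: (236, 92).
After α: (232, 90).
After α: (228, 88).
Z = 88 is radium.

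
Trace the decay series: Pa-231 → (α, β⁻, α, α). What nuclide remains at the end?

Start: (A, Z) = (231, 91).
After α: (227, 89).
After β⁻: (227, 90).
After α: (223, 88).
After α: (219, 86).
Z = 86 is radon.

Rn-219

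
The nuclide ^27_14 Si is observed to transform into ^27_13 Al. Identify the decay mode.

ΔA = 27 − 27 = 0; ΔZ = 13 − 14 = -1.
A is unchanged and Z drops by 1 — a proton has become a neutron (β⁺ emission or electron capture).

beta-plus decay or electron capture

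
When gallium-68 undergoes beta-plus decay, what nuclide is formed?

Zn-68

Beta-plus decay: mass number changes by +0, atomic number by -1.
A: 68 = 68; Z: 31 − 1 = 30.
Z = 30 is zinc, so the daughter is zinc-68.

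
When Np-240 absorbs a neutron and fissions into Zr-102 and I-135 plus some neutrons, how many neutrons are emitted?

Conserve mass number: 241 = 102 + 135 + k, so k = 241 − 237 = 4.
Check atomic number: 93 = 40 + 53 + 0 = 93. ✓

4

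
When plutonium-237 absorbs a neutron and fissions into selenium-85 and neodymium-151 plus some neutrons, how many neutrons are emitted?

2

Conserve mass number: 238 = 85 + 151 + k, so k = 238 − 236 = 2.
Check atomic number: 94 = 34 + 60 + 0 = 94. ✓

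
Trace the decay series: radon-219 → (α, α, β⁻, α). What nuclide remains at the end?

Tl-207

Start: (A, Z) = (219, 86).
After α: (215, 84).
After α: (211, 82).
After β⁻: (211, 83).
After α: (207, 81).
Z = 81 is thallium.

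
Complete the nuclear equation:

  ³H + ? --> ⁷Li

Conserve mass number: 3 + A = 7, so A = 4.
Conserve atomic number: 1 + Z = 3, so Z = 2.
A = 4 and Z = 2 is ⁴He — an alpha particle.

alpha particle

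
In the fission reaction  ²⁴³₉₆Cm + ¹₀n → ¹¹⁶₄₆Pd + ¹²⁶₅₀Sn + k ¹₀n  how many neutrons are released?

Conserve mass number: 244 = 116 + 126 + k, so k = 244 − 242 = 2.
Check atomic number: 96 = 46 + 50 + 0 = 96. ✓

2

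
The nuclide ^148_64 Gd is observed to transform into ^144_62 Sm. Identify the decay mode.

alpha decay

ΔA = 144 − 148 = -4; ΔZ = 62 − 64 = -2.
A drops by 4 and Z drops by 2 — the signature of alpha emission.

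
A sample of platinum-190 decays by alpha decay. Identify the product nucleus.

Alpha decay: mass number changes by -4, atomic number by -2.
A: 190 − 4 = 186; Z: 78 − 2 = 76.
Z = 76 is osmium, so the daughter is osmium-186.

Os-186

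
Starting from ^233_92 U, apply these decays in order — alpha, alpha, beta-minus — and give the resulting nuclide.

Ac-225

Start: (A, Z) = (233, 92).
After α: (229, 90).
After α: (225, 88).
After β⁻: (225, 89).
Z = 89 is actinium.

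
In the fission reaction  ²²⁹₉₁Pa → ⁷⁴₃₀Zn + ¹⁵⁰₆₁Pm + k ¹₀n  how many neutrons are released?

Conserve mass number: 229 = 74 + 150 + k, so k = 229 − 224 = 5.
Check atomic number: 91 = 30 + 61 + 0 = 91. ✓

5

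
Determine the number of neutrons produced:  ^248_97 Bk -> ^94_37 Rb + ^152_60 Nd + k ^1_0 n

Conserve mass number: 248 = 94 + 152 + k, so k = 248 − 246 = 2.
Check atomic number: 97 = 37 + 60 + 0 = 97. ✓

2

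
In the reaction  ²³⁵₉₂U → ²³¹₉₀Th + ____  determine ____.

Conserve mass number: 235 = 231 + A, so A = 4.
Conserve atomic number: 92 = 90 + Z, so Z = 2.
A = 4 and Z = 2 is ⁴₂He — an alpha particle.

alpha particle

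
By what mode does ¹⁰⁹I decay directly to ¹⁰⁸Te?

proton emission

ΔA = 108 − 109 = -1; ΔZ = 52 − 53 = -1.
A drops by 1 and Z drops by 1 — a proton was emitted.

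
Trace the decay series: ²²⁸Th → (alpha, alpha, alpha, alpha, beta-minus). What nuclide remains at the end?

Start: (A, Z) = (228, 90).
After α: (224, 88).
After α: (220, 86).
After α: (216, 84).
After α: (212, 82).
After β⁻: (212, 83).
Z = 83 is bismuth.

Bi-212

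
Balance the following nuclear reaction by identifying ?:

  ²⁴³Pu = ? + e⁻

Conserve mass number: 243 = A + 0, so A = 243.
Conserve atomic number: 94 = Z − 1, so Z = 95.
Z = 95 is americium, so the species is ²⁴³Am.

Am-243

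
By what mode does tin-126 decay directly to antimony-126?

ΔA = 126 − 126 = 0; ΔZ = 51 − 50 = +1.
A is unchanged and Z rises by 1 — a neutron has become a proton (β⁻ decay).

beta-minus decay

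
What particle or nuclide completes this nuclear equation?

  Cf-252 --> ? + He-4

Cm-248

Conserve mass number: 252 = A + 4, so A = 248.
Conserve atomic number: 98 = Z + 2, so Z = 96.
Z = 96 is curium, so the species is Cm-248.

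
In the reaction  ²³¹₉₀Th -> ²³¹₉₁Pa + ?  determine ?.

beta-minus particle

Conserve mass number: 231 = 231 + A, so A = 0.
Conserve atomic number: 90 = 91 + Z, so Z = -1.
A = 0 and Z = -1 is ⁰₋₁e — a beta-minus particle.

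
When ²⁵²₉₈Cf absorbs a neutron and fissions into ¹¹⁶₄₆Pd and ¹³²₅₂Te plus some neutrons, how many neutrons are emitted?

5

Conserve mass number: 253 = 116 + 132 + k, so k = 253 − 248 = 5.
Check atomic number: 98 = 46 + 52 + 0 = 98. ✓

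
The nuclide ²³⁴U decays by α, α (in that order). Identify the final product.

Start: (A, Z) = (234, 92).
After α: (230, 90).
After α: (226, 88).
Z = 88 is radium.

Ra-226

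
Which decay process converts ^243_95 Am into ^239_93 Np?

alpha decay

ΔA = 239 − 243 = -4; ΔZ = 93 − 95 = -2.
A drops by 4 and Z drops by 2 — the signature of alpha emission.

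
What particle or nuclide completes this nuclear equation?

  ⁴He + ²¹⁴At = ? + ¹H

Conserve mass number: 4 + 214 = A + 1, so A = 217.
Conserve atomic number: 2 + 85 = Z + 1, so Z = 86.
Z = 86 is radon, so the species is ²¹⁷Rn.

Rn-217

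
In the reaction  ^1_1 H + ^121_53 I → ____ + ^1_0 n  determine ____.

Conserve mass number: 1 + 121 = A + 1, so A = 121.
Conserve atomic number: 1 + 53 = Z + 0, so Z = 54.
Z = 54 is xenon, so the species is ^121_54 Xe.

Xe-121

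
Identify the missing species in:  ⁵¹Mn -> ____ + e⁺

Cr-51

Conserve mass number: 51 = A + 0, so A = 51.
Conserve atomic number: 25 = Z + 1, so Z = 24.
Z = 24 is chromium, so the species is ⁵¹Cr.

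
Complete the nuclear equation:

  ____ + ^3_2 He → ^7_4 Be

alpha particle

Conserve mass number: A + 3 = 7, so A = 4.
Conserve atomic number: Z + 2 = 4, so Z = 2.
A = 4 and Z = 2 is ^4_2 He — an alpha particle.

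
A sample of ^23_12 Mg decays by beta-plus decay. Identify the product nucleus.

Beta-plus decay: mass number changes by +0, atomic number by -1.
A: 23 = 23; Z: 12 − 1 = 11.
Z = 11 is sodium, so the daughter is ^23_11 Na.

Na-23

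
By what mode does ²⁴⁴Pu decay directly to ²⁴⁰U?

alpha decay

ΔA = 240 − 244 = -4; ΔZ = 92 − 94 = -2.
A drops by 4 and Z drops by 2 — the signature of alpha emission.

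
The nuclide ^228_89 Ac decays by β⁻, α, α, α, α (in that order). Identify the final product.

Pb-212

Start: (A, Z) = (228, 89).
After β⁻: (228, 90).
After α: (224, 88).
After α: (220, 86).
After α: (216, 84).
After α: (212, 82).
Z = 82 is lead.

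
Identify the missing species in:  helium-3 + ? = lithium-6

Conserve mass number: 3 + A = 6, so A = 3.
Conserve atomic number: 2 + Z = 3, so Z = 1.
A = 3 and Z = 1 is hydrogen-3 — a triton.

triton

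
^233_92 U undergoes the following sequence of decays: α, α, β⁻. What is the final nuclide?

Start: (A, Z) = (233, 92).
After α: (229, 90).
After α: (225, 88).
After β⁻: (225, 89).
Z = 89 is actinium.

Ac-225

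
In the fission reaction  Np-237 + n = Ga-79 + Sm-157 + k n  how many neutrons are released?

Conserve mass number: 238 = 79 + 157 + k, so k = 238 − 236 = 2.
Check atomic number: 93 = 31 + 62 + 0 = 93. ✓

2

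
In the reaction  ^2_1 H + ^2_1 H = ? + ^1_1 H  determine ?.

H-3

Conserve mass number: 2 + 2 = A + 1, so A = 3.
Conserve atomic number: 1 + 1 = Z + 1, so Z = 1.
A = 3 and Z = 1 is ^3_1 H — a triton.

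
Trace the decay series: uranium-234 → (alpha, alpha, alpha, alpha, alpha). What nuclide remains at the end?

Pb-214

Start: (A, Z) = (234, 92).
After α: (230, 90).
After α: (226, 88).
After α: (222, 86).
After α: (218, 84).
After α: (214, 82).
Z = 82 is lead.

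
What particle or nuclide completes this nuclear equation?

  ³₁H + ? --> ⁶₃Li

He-3

Conserve mass number: 3 + A = 6, so A = 3.
Conserve atomic number: 1 + Z = 3, so Z = 2.
Z = 2 is helium, so the species is ³₂He.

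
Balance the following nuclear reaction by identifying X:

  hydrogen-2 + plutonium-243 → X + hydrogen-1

Pu-244

Conserve mass number: 2 + 243 = A + 1, so A = 244.
Conserve atomic number: 1 + 94 = Z + 1, so Z = 94.
Z = 94 is plutonium, so the species is plutonium-244.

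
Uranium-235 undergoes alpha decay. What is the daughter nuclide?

Alpha decay: mass number changes by -4, atomic number by -2.
A: 235 − 4 = 231; Z: 92 − 2 = 90.
Z = 90 is thorium, so the daughter is thorium-231.

Th-231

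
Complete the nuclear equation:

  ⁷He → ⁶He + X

neutron

Conserve mass number: 7 = 6 + A, so A = 1.
Conserve atomic number: 2 = 2 + Z, so Z = 0.
A = 1 and Z = 0 is ¹n — a neutron.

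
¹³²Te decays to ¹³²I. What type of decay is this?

ΔA = 132 − 132 = 0; ΔZ = 53 − 52 = +1.
A is unchanged and Z rises by 1 — a neutron has become a proton (β⁻ decay).

beta-minus decay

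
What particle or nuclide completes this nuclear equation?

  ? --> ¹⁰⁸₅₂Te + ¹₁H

Conserve mass number: A = 108 + 1, so A = 109.
Conserve atomic number: Z = 52 + 1, so Z = 53.
Z = 53 is iodine, so the species is ¹⁰⁹₅₃I.

I-109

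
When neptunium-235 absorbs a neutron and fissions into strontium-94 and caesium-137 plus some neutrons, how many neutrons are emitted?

Conserve mass number: 236 = 94 + 137 + k, so k = 236 − 231 = 5.
Check atomic number: 93 = 38 + 55 + 0 = 93. ✓

5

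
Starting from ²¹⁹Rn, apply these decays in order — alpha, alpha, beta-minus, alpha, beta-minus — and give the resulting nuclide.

Start: (A, Z) = (219, 86).
After α: (215, 84).
After α: (211, 82).
After β⁻: (211, 83).
After α: (207, 81).
After β⁻: (207, 82).
Z = 82 is lead.

Pb-207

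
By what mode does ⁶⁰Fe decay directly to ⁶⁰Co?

ΔA = 60 − 60 = 0; ΔZ = 27 − 26 = +1.
A is unchanged and Z rises by 1 — a neutron has become a proton (β⁻ decay).

beta-minus decay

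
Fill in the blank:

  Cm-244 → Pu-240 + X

Conserve mass number: 244 = 240 + A, so A = 4.
Conserve atomic number: 96 = 94 + Z, so Z = 2.
A = 4 and Z = 2 is He-4 — an alpha particle.

alpha particle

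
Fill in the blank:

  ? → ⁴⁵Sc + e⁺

Ti-45

Conserve mass number: A = 45 + 0, so A = 45.
Conserve atomic number: Z = 21 + 1, so Z = 22.
Z = 22 is titanium, so the species is ⁴⁵Ti.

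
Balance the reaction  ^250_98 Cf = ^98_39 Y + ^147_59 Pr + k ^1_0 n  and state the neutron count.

Conserve mass number: 250 = 98 + 147 + k, so k = 250 − 245 = 5.
Check atomic number: 98 = 39 + 59 + 0 = 98. ✓

5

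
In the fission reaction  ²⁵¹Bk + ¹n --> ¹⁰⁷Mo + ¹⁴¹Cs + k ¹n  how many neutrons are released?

Conserve mass number: 252 = 107 + 141 + k, so k = 252 − 248 = 4.
Check atomic number: 97 = 42 + 55 + 0 = 97. ✓

4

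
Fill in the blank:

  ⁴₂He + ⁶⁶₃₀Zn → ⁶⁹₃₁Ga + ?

proton

Conserve mass number: 4 + 66 = 69 + A, so A = 1.
Conserve atomic number: 2 + 30 = 31 + Z, so Z = 1.
A = 1 and Z = 1 is ¹₁H — a proton.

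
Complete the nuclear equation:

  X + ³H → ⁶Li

He-3

Conserve mass number: A + 3 = 6, so A = 3.
Conserve atomic number: Z + 1 = 3, so Z = 2.
Z = 2 is helium, so the species is ³He.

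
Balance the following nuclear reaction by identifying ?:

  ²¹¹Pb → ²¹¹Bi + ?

Conserve mass number: 211 = 211 + A, so A = 0.
Conserve atomic number: 82 = 83 + Z, so Z = -1.
A = 0 and Z = -1 is e⁻ — a beta-minus particle.

beta-minus particle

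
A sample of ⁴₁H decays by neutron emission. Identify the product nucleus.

H-3

Neutron emission: mass number changes by -1, atomic number by +0.
A: 4 − 1 = 3; Z: 1 = 1.
Z = 1 is hydrogen, so the daughter is ³₁H.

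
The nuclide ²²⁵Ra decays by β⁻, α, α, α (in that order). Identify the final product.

Start: (A, Z) = (225, 88).
After β⁻: (225, 89).
After α: (221, 87).
After α: (217, 85).
After α: (213, 83).
Z = 83 is bismuth.

Bi-213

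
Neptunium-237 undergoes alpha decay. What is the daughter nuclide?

Alpha decay: mass number changes by -4, atomic number by -2.
A: 237 − 4 = 233; Z: 93 − 2 = 91.
Z = 91 is protactinium, so the daughter is protactinium-233.

Pa-233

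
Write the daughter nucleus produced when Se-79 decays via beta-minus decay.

Beta-minus decay: mass number changes by +0, atomic number by +1.
A: 79 = 79; Z: 34 + 1 = 35.
Z = 35 is bromine, so the daughter is Br-79.

Br-79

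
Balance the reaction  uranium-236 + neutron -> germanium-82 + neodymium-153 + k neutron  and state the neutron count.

Conserve mass number: 237 = 82 + 153 + k, so k = 237 − 235 = 2.
Check atomic number: 92 = 32 + 60 + 0 = 92. ✓

2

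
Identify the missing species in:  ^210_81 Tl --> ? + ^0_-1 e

Conserve mass number: 210 = A + 0, so A = 210.
Conserve atomic number: 81 = Z − 1, so Z = 82.
Z = 82 is lead, so the species is ^210_82 Pb.

Pb-210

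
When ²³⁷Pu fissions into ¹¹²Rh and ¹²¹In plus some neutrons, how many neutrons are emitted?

Conserve mass number: 237 = 112 + 121 + k, so k = 237 − 233 = 4.
Check atomic number: 94 = 45 + 49 + 0 = 94. ✓

4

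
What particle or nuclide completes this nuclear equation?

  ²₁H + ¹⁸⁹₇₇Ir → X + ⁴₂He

Conserve mass number: 2 + 189 = A + 4, so A = 187.
Conserve atomic number: 1 + 77 = Z + 2, so Z = 76.
Z = 76 is osmium, so the species is ¹⁸⁷₇₆Os.

Os-187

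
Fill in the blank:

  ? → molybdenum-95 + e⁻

Nb-95

Conserve mass number: A = 95 + 0, so A = 95.
Conserve atomic number: Z = 42 − 1, so Z = 41.
Z = 41 is niobium, so the species is niobium-95.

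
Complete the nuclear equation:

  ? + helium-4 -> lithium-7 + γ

triton

Conserve mass number: A + 4 = 7 + 0, so A = 3.
Conserve atomic number: Z + 2 = 3 + 0, so Z = 1.
A = 3 and Z = 1 is hydrogen-3 — a triton.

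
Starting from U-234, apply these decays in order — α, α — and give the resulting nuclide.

Ra-226

Start: (A, Z) = (234, 92).
After α: (230, 90).
After α: (226, 88).
Z = 88 is radium.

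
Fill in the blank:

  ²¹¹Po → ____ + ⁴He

Conserve mass number: 211 = A + 4, so A = 207.
Conserve atomic number: 84 = Z + 2, so Z = 82.
Z = 82 is lead, so the species is ²⁰⁷Pb.

Pb-207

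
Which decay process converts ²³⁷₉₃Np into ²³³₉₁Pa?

ΔA = 233 − 237 = -4; ΔZ = 91 − 93 = -2.
A drops by 4 and Z drops by 2 — the signature of alpha emission.

alpha decay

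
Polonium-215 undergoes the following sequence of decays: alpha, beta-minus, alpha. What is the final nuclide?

Tl-207

Start: (A, Z) = (215, 84).
After α: (211, 82).
After β⁻: (211, 83).
After α: (207, 81).
Z = 81 is thallium.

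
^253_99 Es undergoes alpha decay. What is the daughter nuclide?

Alpha decay: mass number changes by -4, atomic number by -2.
A: 253 − 4 = 249; Z: 99 − 2 = 97.
Z = 97 is berkelium, so the daughter is ^249_97 Bk.

Bk-249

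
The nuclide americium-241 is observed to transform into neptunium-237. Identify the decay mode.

alpha decay

ΔA = 237 − 241 = -4; ΔZ = 93 − 95 = -2.
A drops by 4 and Z drops by 2 — the signature of alpha emission.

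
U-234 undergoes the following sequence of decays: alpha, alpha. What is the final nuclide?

Ra-226

Start: (A, Z) = (234, 92).
After α: (230, 90).
After α: (226, 88).
Z = 88 is radium.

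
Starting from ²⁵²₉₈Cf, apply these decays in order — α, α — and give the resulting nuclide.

Pu-244

Start: (A, Z) = (252, 98).
After α: (248, 96).
After α: (244, 94).
Z = 94 is plutonium.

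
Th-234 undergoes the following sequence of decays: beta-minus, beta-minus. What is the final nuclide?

Start: (A, Z) = (234, 90).
After β⁻: (234, 91).
After β⁻: (234, 92).
Z = 92 is uranium.

U-234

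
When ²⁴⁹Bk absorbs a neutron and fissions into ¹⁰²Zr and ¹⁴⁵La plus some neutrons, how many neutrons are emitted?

3

Conserve mass number: 250 = 102 + 145 + k, so k = 250 − 247 = 3.
Check atomic number: 97 = 40 + 57 + 0 = 97. ✓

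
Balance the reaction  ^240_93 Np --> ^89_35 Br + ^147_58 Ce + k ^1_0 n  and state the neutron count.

4

Conserve mass number: 240 = 89 + 147 + k, so k = 240 − 236 = 4.
Check atomic number: 93 = 35 + 58 + 0 = 93. ✓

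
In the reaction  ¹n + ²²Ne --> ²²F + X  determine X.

proton

Conserve mass number: 1 + 22 = 22 + A, so A = 1.
Conserve atomic number: 0 + 10 = 9 + Z, so Z = 1.
A = 1 and Z = 1 is ¹H — a proton.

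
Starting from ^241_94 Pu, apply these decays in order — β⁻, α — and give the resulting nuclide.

Np-237

Start: (A, Z) = (241, 94).
After β⁻: (241, 95).
After α: (237, 93).
Z = 93 is neptunium.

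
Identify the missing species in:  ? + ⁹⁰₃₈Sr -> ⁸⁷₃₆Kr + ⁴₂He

neutron

Conserve mass number: A + 90 = 87 + 4, so A = 1.
Conserve atomic number: Z + 38 = 36 + 2, so Z = 0.
A = 1 and Z = 0 is ¹₀n — a neutron.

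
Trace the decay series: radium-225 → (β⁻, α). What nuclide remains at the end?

Fr-221

Start: (A, Z) = (225, 88).
After β⁻: (225, 89).
After α: (221, 87).
Z = 87 is francium.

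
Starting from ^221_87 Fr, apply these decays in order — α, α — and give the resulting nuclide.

Start: (A, Z) = (221, 87).
After α: (217, 85).
After α: (213, 83).
Z = 83 is bismuth.

Bi-213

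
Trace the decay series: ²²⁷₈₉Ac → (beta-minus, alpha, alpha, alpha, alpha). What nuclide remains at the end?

Pb-211

Start: (A, Z) = (227, 89).
After β⁻: (227, 90).
After α: (223, 88).
After α: (219, 86).
After α: (215, 84).
After α: (211, 82).
Z = 82 is lead.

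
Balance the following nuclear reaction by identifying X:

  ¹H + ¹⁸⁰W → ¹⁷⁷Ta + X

Conserve mass number: 1 + 180 = 177 + A, so A = 4.
Conserve atomic number: 1 + 74 = 73 + Z, so Z = 2.
A = 4 and Z = 2 is ⁴He — an alpha particle.

alpha particle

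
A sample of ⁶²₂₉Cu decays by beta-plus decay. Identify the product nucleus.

Beta-plus decay: mass number changes by +0, atomic number by -1.
A: 62 = 62; Z: 29 − 1 = 28.
Z = 28 is nickel, so the daughter is ⁶²₂₈Ni.

Ni-62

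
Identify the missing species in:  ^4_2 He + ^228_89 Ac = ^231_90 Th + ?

Conserve mass number: 4 + 228 = 231 + A, so A = 1.
Conserve atomic number: 2 + 89 = 90 + Z, so Z = 1.
A = 1 and Z = 1 is ^1_1 H — a proton.

proton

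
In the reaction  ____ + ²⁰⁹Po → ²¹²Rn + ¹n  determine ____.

alpha particle

Conserve mass number: A + 209 = 212 + 1, so A = 4.
Conserve atomic number: Z + 84 = 86 + 0, so Z = 2.
A = 4 and Z = 2 is ⁴He — an alpha particle.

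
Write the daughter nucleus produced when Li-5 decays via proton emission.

Proton emission: mass number changes by -1, atomic number by -1.
A: 5 − 1 = 4; Z: 3 − 1 = 2.
Z = 2 is helium, so the daughter is He-4.

He-4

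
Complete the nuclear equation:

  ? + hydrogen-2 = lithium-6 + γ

alpha particle

Conserve mass number: A + 2 = 6 + 0, so A = 4.
Conserve atomic number: Z + 1 = 3 + 0, so Z = 2.
A = 4 and Z = 2 is helium-4 — an alpha particle.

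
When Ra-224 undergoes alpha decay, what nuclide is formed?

Rn-220

Alpha decay: mass number changes by -4, atomic number by -2.
A: 224 − 4 = 220; Z: 88 − 2 = 86.
Z = 86 is radon, so the daughter is Rn-220.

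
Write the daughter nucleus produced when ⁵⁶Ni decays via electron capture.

Electron capture: mass number changes by +0, atomic number by -1.
A: 56 = 56; Z: 28 − 1 = 27.
Z = 27 is cobalt, so the daughter is ⁵⁶Co.

Co-56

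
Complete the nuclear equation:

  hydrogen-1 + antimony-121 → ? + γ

Conserve mass number: 1 + 121 = A + 0, so A = 122.
Conserve atomic number: 1 + 51 = Z + 0, so Z = 52.
Z = 52 is tellurium, so the species is tellurium-122.

Te-122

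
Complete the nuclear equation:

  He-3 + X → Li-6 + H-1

alpha particle

Conserve mass number: 3 + A = 6 + 1, so A = 4.
Conserve atomic number: 2 + Z = 3 + 1, so Z = 2.
A = 4 and Z = 2 is He-4 — an alpha particle.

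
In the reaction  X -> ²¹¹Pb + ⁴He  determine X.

Po-215

Conserve mass number: A = 211 + 4, so A = 215.
Conserve atomic number: Z = 82 + 2, so Z = 84.
Z = 84 is polonium, so the species is ²¹⁵Po.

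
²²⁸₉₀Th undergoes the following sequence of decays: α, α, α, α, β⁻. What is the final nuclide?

Start: (A, Z) = (228, 90).
After α: (224, 88).
After α: (220, 86).
After α: (216, 84).
After α: (212, 82).
After β⁻: (212, 83).
Z = 83 is bismuth.

Bi-212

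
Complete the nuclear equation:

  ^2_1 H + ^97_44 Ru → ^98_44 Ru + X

Conserve mass number: 2 + 97 = 98 + A, so A = 1.
Conserve atomic number: 1 + 44 = 44 + Z, so Z = 1.
A = 1 and Z = 1 is ^1_1 H — a proton.

proton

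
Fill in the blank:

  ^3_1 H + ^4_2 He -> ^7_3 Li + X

gamma ray

Conserve mass number: 3 + 4 = 7 + A, so A = 0.
Conserve atomic number: 1 + 2 = 3 + Z, so Z = 0.
A = 0 and Z = 0 is ^0_0 γ — a gamma ray.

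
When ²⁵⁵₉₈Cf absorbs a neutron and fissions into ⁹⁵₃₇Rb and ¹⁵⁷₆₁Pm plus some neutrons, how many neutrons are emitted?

Conserve mass number: 256 = 95 + 157 + k, so k = 256 − 252 = 4.
Check atomic number: 98 = 37 + 61 + 0 = 98. ✓

4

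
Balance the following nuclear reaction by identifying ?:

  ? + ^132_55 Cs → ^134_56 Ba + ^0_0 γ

Conserve mass number: A + 132 = 134 + 0, so A = 2.
Conserve atomic number: Z + 55 = 56 + 0, so Z = 1.
A = 2 and Z = 1 is ^2_1 H — a deuteron.

deuteron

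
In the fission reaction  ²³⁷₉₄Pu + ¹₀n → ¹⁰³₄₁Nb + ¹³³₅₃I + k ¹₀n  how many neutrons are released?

2

Conserve mass number: 238 = 103 + 133 + k, so k = 238 − 236 = 2.
Check atomic number: 94 = 41 + 53 + 0 = 94. ✓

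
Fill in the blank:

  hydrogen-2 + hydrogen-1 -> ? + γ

He-3

Conserve mass number: 2 + 1 = A + 0, so A = 3.
Conserve atomic number: 1 + 1 = Z + 0, so Z = 2.
Z = 2 is helium, so the species is helium-3.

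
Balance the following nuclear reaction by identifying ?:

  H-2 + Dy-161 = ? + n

Ho-162

Conserve mass number: 2 + 161 = A + 1, so A = 162.
Conserve atomic number: 1 + 66 = Z + 0, so Z = 67.
Z = 67 is holmium, so the species is Ho-162.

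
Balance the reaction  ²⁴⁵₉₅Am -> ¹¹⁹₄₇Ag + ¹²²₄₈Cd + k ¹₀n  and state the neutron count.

Conserve mass number: 245 = 119 + 122 + k, so k = 245 − 241 = 4.
Check atomic number: 95 = 47 + 48 + 0 = 95. ✓

4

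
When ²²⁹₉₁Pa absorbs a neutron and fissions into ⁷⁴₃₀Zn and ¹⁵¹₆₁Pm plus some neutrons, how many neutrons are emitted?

5

Conserve mass number: 230 = 74 + 151 + k, so k = 230 − 225 = 5.
Check atomic number: 91 = 30 + 61 + 0 = 91. ✓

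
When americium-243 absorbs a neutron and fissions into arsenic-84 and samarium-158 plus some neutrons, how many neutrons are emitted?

Conserve mass number: 244 = 84 + 158 + k, so k = 244 − 242 = 2.
Check atomic number: 95 = 33 + 62 + 0 = 95. ✓

2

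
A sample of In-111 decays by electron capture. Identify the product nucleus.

Cd-111

Electron capture: mass number changes by +0, atomic number by -1.
A: 111 = 111; Z: 49 − 1 = 48.
Z = 48 is cadmium, so the daughter is Cd-111.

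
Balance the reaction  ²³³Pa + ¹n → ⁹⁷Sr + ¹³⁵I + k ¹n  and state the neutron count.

Conserve mass number: 234 = 97 + 135 + k, so k = 234 − 232 = 2.
Check atomic number: 91 = 38 + 53 + 0 = 91. ✓

2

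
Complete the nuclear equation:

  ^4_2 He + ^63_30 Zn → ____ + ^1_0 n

Ge-66

Conserve mass number: 4 + 63 = A + 1, so A = 66.
Conserve atomic number: 2 + 30 = Z + 0, so Z = 32.
Z = 32 is germanium, so the species is ^66_32 Ge.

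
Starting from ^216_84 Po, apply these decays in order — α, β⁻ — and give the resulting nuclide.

Start: (A, Z) = (216, 84).
After α: (212, 82).
After β⁻: (212, 83).
Z = 83 is bismuth.

Bi-212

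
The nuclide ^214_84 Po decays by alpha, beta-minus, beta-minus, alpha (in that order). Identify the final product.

Start: (A, Z) = (214, 84).
After α: (210, 82).
After β⁻: (210, 83).
After β⁻: (210, 84).
After α: (206, 82).
Z = 82 is lead.

Pb-206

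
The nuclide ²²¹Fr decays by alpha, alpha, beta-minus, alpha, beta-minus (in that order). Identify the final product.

Bi-209

Start: (A, Z) = (221, 87).
After α: (217, 85).
After α: (213, 83).
After β⁻: (213, 84).
After α: (209, 82).
After β⁻: (209, 83).
Z = 83 is bismuth.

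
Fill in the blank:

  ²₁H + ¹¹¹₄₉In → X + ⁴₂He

Cd-109

Conserve mass number: 2 + 111 = A + 4, so A = 109.
Conserve atomic number: 1 + 49 = Z + 2, so Z = 48.
Z = 48 is cadmium, so the species is ¹⁰⁹₄₈Cd.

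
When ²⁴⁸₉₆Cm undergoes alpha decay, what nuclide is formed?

Alpha decay: mass number changes by -4, atomic number by -2.
A: 248 − 4 = 244; Z: 96 − 2 = 94.
Z = 94 is plutonium, so the daughter is ²⁴⁴₉₄Pu.

Pu-244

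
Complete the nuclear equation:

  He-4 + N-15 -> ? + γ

Conserve mass number: 4 + 15 = A + 0, so A = 19.
Conserve atomic number: 2 + 7 = Z + 0, so Z = 9.
Z = 9 is fluorine, so the species is F-19.

F-19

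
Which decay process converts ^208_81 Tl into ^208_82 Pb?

beta-minus decay

ΔA = 208 − 208 = 0; ΔZ = 82 − 81 = +1.
A is unchanged and Z rises by 1 — a neutron has become a proton (β⁻ decay).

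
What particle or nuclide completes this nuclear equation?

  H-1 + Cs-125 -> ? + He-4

Xe-122

Conserve mass number: 1 + 125 = A + 4, so A = 122.
Conserve atomic number: 1 + 55 = Z + 2, so Z = 54.
Z = 54 is xenon, so the species is Xe-122.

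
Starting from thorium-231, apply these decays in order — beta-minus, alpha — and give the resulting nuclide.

Ac-227

Start: (A, Z) = (231, 90).
After β⁻: (231, 91).
After α: (227, 89).
Z = 89 is actinium.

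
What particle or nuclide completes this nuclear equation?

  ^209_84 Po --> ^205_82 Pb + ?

Conserve mass number: 209 = 205 + A, so A = 4.
Conserve atomic number: 84 = 82 + Z, so Z = 2.
A = 4 and Z = 2 is ^4_2 He — an alpha particle.

alpha particle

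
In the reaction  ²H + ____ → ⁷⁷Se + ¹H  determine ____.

Se-76

Conserve mass number: 2 + A = 77 + 1, so A = 76.
Conserve atomic number: 1 + Z = 34 + 1, so Z = 34.
Z = 34 is selenium, so the species is ⁷⁶Se.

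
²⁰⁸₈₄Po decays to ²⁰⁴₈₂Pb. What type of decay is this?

ΔA = 204 − 208 = -4; ΔZ = 82 − 84 = -2.
A drops by 4 and Z drops by 2 — the signature of alpha emission.

alpha decay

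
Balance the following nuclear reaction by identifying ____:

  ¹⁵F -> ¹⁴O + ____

Conserve mass number: 15 = 14 + A, so A = 1.
Conserve atomic number: 9 = 8 + Z, so Z = 1.
A = 1 and Z = 1 is ¹H — a proton.

proton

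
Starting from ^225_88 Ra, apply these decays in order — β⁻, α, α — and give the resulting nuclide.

At-217

Start: (A, Z) = (225, 88).
After β⁻: (225, 89).
After α: (221, 87).
After α: (217, 85).
Z = 85 is astatine.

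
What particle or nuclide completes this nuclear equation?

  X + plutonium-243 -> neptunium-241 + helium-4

deuteron

Conserve mass number: A + 243 = 241 + 4, so A = 2.
Conserve atomic number: Z + 94 = 93 + 2, so Z = 1.
A = 2 and Z = 1 is hydrogen-2 — a deuteron.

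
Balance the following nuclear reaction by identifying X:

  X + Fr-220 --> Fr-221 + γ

Conserve mass number: A + 220 = 221 + 0, so A = 1.
Conserve atomic number: Z + 87 = 87 + 0, so Z = 0.
A = 1 and Z = 0 is n — a neutron.

neutron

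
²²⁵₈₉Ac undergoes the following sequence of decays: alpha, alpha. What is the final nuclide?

At-217

Start: (A, Z) = (225, 89).
After α: (221, 87).
After α: (217, 85).
Z = 85 is astatine.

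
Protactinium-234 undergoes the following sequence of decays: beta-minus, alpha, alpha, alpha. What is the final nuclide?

Rn-222

Start: (A, Z) = (234, 91).
After β⁻: (234, 92).
After α: (230, 90).
After α: (226, 88).
After α: (222, 86).
Z = 86 is radon.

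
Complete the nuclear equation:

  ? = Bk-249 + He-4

Es-253

Conserve mass number: A = 249 + 4, so A = 253.
Conserve atomic number: Z = 97 + 2, so Z = 99.
Z = 99 is einsteinium, so the species is Es-253.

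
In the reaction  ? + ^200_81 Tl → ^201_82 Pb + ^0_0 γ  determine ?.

Conserve mass number: A + 200 = 201 + 0, so A = 1.
Conserve atomic number: Z + 81 = 82 + 0, so Z = 1.
A = 1 and Z = 1 is ^1_1 H — a proton.

proton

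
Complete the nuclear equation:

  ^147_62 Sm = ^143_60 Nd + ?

Conserve mass number: 147 = 143 + A, so A = 4.
Conserve atomic number: 62 = 60 + Z, so Z = 2.
A = 4 and Z = 2 is ^4_2 He — an alpha particle.

alpha particle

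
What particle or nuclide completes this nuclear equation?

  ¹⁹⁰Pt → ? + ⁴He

Conserve mass number: 190 = A + 4, so A = 186.
Conserve atomic number: 78 = Z + 2, so Z = 76.
Z = 76 is osmium, so the species is ¹⁸⁶Os.

Os-186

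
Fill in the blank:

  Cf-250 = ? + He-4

Conserve mass number: 250 = A + 4, so A = 246.
Conserve atomic number: 98 = Z + 2, so Z = 96.
Z = 96 is curium, so the species is Cm-246.

Cm-246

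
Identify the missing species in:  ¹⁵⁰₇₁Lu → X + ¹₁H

Yb-149

Conserve mass number: 150 = A + 1, so A = 149.
Conserve atomic number: 71 = Z + 1, so Z = 70.
Z = 70 is ytterbium, so the species is ¹⁴⁹₇₀Yb.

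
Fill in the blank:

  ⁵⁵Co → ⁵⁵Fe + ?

positron

Conserve mass number: 55 = 55 + A, so A = 0.
Conserve atomic number: 27 = 26 + Z, so Z = 1.
A = 0 and Z = 1 is e⁺ — a positron.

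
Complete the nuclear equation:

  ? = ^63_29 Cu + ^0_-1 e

Ni-63

Conserve mass number: A = 63 + 0, so A = 63.
Conserve atomic number: Z = 29 − 1, so Z = 28.
Z = 28 is nickel, so the species is ^63_28 Ni.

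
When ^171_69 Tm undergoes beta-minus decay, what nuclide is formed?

Beta-minus decay: mass number changes by +0, atomic number by +1.
A: 171 = 171; Z: 69 + 1 = 70.
Z = 70 is ytterbium, so the daughter is ^171_70 Yb.

Yb-171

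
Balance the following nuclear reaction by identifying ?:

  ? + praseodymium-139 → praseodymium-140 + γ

neutron

Conserve mass number: A + 139 = 140 + 0, so A = 1.
Conserve atomic number: Z + 59 = 59 + 0, so Z = 0.
A = 1 and Z = 0 is neutron — a neutron.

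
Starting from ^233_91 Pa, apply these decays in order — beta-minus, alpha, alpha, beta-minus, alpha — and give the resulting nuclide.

Fr-221

Start: (A, Z) = (233, 91).
After β⁻: (233, 92).
After α: (229, 90).
After α: (225, 88).
After β⁻: (225, 89).
After α: (221, 87).
Z = 87 is francium.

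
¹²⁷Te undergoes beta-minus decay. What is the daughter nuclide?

Beta-minus decay: mass number changes by +0, atomic number by +1.
A: 127 = 127; Z: 52 + 1 = 53.
Z = 53 is iodine, so the daughter is ¹²⁷I.

I-127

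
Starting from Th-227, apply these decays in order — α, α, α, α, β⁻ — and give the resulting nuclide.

Start: (A, Z) = (227, 90).
After α: (223, 88).
After α: (219, 86).
After α: (215, 84).
After α: (211, 82).
After β⁻: (211, 83).
Z = 83 is bismuth.

Bi-211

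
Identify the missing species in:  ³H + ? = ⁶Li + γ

Conserve mass number: 3 + A = 6 + 0, so A = 3.
Conserve atomic number: 1 + Z = 3 + 0, so Z = 2.
Z = 2 is helium, so the species is ³He.

He-3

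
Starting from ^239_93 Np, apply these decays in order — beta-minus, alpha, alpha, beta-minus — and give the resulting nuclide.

Pa-231

Start: (A, Z) = (239, 93).
After β⁻: (239, 94).
After α: (235, 92).
After α: (231, 90).
After β⁻: (231, 91).
Z = 91 is protactinium.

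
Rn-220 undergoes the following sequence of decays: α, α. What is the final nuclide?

Pb-212

Start: (A, Z) = (220, 86).
After α: (216, 84).
After α: (212, 82).
Z = 82 is lead.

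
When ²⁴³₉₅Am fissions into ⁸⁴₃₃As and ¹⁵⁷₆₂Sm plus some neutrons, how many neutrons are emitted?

2

Conserve mass number: 243 = 84 + 157 + k, so k = 243 − 241 = 2.
Check atomic number: 95 = 33 + 62 + 0 = 95. ✓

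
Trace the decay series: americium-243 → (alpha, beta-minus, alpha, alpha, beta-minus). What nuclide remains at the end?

Start: (A, Z) = (243, 95).
After α: (239, 93).
After β⁻: (239, 94).
After α: (235, 92).
After α: (231, 90).
After β⁻: (231, 91).
Z = 91 is protactinium.

Pa-231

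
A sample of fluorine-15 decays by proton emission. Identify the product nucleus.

O-14

Proton emission: mass number changes by -1, atomic number by -1.
A: 15 − 1 = 14; Z: 9 − 1 = 8.
Z = 8 is oxygen, so the daughter is oxygen-14.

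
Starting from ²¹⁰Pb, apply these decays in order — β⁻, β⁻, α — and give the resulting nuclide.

Start: (A, Z) = (210, 82).
After β⁻: (210, 83).
After β⁻: (210, 84).
After α: (206, 82).
Z = 82 is lead.

Pb-206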